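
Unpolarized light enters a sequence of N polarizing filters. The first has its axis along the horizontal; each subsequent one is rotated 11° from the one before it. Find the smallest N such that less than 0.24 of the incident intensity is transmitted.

N = 21

First polarizer halves the unpolarized light: factor 1/2.
Each further stage multiplies by cos²(11°) = 0.9636.
After N polarizers: T = 0.5·0.9636^(N−1). Require T < 0.24 ⇒ N−1 > ln(0.24/0.5)/ln(0.9636) = 19.79, so N−1 ≥ 20 and N = 21.
Check: N=21 gives T = 0.2381 < 0.24; N=20 gives T = 0.2471.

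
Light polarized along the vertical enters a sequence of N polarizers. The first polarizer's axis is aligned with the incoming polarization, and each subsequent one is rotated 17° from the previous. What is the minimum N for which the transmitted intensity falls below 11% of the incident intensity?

N = 26

First polarizer is aligned with the polarization: full transmission.
Each further stage multiplies by cos²(17°) = 0.9145.
After N polarizers: T = 0.9145^(N−1). Require T < 0.11 ⇒ N−1 > ln(0.11)/ln(0.9145) = 24.70, so N−1 ≥ 25 and N = 26.
Check: N=26 gives T = 0.1071 < 0.11; N=25 gives T = 0.1171.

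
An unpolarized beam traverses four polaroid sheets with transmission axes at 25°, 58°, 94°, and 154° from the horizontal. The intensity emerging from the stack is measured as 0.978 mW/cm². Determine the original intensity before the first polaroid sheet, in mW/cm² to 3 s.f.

I₀ ≈ 17.0 mW/cm²

Unpolarized light through the first polarizer → I₁ = ½ I₀, now polarized at 25°.
I₂ = I₁ cos²(58° − 25°) = 0.5 I₀ · cos²(33°) = 0.3517 I₀.
I₃ = I₂ cos²(94° − 58°) = 0.3517 I₀ · cos²(36°) = 0.2302 I₀.
I₄ = I₃ cos²(154° − 94°) = 0.2302 I₀ · cos²(60°) = 0.05755 I₀.
So 0.978 mW/cm² = 0.05755 I₀, giving I₀ = 0.978/0.05755 = 17 mW/cm².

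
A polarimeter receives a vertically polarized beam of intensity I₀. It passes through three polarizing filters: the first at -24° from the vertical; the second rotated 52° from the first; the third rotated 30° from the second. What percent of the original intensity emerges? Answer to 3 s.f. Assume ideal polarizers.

≈ 23.7%

I₁ = I₀ cos²(-24° − 0°) = I₀ cos²(24°) = 0.8346 I₀.
I₂ = I₁ cos²(52°) = 0.8346 · 0.379 I₀ = 0.3163 I₀.
I₃ = I₂ cos²(30°) = 0.3163 · 0.75 I₀ = 0.2372 I₀.
That is 23.72% of the incident intensity.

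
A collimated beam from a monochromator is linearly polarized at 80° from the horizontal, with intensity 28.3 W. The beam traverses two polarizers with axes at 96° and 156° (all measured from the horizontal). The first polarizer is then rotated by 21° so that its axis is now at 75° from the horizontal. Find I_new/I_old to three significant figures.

I_new/I_old ≈ 0.105

Before rotation:
By Malus's law, I₁ = I₀ cos²(96° − 80°) = I₀ cos²(16°) = 0.924 I₀.
I₂ = I₁ cos²(156° − 96°) = 0.924 I₀ · cos²(60°) = 0.231 I₀.
After rotation:
I₁ = I₀ cos²(75° − 80°) = I₀ cos²(5°) = 0.9924 I₀.
I₂ = I₁ cos²(156° − 75°) = 0.9924 I₀ · cos²(81°) = 0.02429 I₀.
Ratio = 0.02429 / 0.231 = 0.1051.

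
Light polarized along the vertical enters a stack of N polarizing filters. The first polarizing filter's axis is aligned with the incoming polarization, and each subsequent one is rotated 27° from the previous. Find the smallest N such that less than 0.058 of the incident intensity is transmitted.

N = 14

First polarizer is aligned with the polarization: full transmission.
Each further stage multiplies by cos²(27°) = 0.7939.
After N polarizers: T = 0.7939^(N−1). Require T < 0.058 ⇒ N−1 > ln(0.058)/ln(0.7939) = 12.34, so N−1 ≥ 13 and N = 14.
Check: N=14 gives T = 0.04976 < 0.058; N=13 gives T = 0.06268.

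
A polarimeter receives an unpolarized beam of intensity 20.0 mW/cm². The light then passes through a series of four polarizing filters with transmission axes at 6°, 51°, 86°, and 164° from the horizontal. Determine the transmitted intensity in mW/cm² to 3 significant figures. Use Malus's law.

Unpolarized light through the first polarizer → I₁ = 20.0 mW/cm²/2 = 10 mW/cm², polarized at 6°.
I₂ = I₁ · cos²(45°) = 10 · 0.5 = 5 mW/cm².
I₃ = I₂ · cos²(35°) = 5 · 0.671 = 3.355 mW/cm².
I₄ = I₃ · cos²(78°) = 3.355 · 0.04323 = 0.145 mW/cm².

I ≈ 0.145 mW/cm²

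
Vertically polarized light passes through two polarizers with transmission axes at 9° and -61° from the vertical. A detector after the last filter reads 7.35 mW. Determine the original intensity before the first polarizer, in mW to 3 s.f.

I₁ = I₀ cos²(9° − 0°) = I₀ cos²(9°) = 0.9755 I₀.
I₂ = I₁ cos²(-61° − 9°) = 0.9755 I₀ · cos²(70°) = 0.1141 I₀.
So 7.35 mW = 0.1141 I₀, giving I₀ = 7.35/0.1141 = 64.41 mW.

I₀ ≈ 64.4 mW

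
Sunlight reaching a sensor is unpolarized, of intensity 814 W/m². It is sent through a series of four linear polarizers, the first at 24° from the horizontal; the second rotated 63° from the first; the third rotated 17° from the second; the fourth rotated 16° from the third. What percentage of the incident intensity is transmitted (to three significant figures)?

Unpolarized light through the first polarizer → I₁ = 814 W/m²/2 = 407 W/m², polarized at 24°.
I₂ = I₁ · cos²(63°) = 407 · 0.2061 = 83.89 W/m².
I₃ = I₂ · cos²(17°) = 83.89 · 0.9145 = 76.72 W/m².
I₄ = I₃ · cos²(16°) = 76.72 · 0.924 = 70.89 W/m².
That is 8.708% of the incident intensity.

≈ 8.71%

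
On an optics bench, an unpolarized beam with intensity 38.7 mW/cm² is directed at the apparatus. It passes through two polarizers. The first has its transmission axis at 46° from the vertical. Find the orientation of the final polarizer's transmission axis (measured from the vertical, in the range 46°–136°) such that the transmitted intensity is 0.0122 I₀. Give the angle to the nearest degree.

θ ≈ 127°

Unpolarized light through the first polarizer → I₁ = ½ I₀, now polarized at 46°.
Need I₂/I₀ = 0.0122, so cos²(θ − 46°) = 0.0122 / 0.5 = 0.0244.
θ − 46° = arccos(√0.0244) = 81.0°, giving θ ≈ 46 + 81.0 = 127.0°.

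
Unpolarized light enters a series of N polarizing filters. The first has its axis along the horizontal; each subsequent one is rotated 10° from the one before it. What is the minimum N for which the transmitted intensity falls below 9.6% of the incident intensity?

N = 55

First polarizer halves the unpolarized light: factor 1/2.
Each further stage multiplies by cos²(10°) = 0.9698.
After N polarizers: T = 0.5·0.9698^(N−1). Require T < 0.096 ⇒ N−1 > ln(0.096/0.5)/ln(0.9698) = 53.90, so N−1 ≥ 54 and N = 55.
Check: N=55 gives T = 0.0957 < 0.096; N=54 gives T = 0.09868.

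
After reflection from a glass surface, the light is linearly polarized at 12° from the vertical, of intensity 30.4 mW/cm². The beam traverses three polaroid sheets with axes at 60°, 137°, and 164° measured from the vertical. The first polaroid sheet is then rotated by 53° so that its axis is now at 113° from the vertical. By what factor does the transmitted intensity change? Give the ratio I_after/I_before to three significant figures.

Before rotation:
I₁ = I₀ cos²(60° − 12°) = I₀ cos²(48°) = 0.4477 I₀.
I₂ = I₁ cos²(137° − 60°) = 0.4477 I₀ · cos²(77°) = 0.02266 I₀.
I₃ = I₂ cos²(164° − 137°) = 0.02266 I₀ · cos²(27°) = 0.01799 I₀.
After rotation:
I₁ = I₀ cos²(113° − 12°) = I₀ cos²(79°) = 0.03641 I₀.
I₂ = I₁ cos²(137° − 113°) = 0.03641 I₀ · cos²(24°) = 0.03038 I₀.
I₃ = I₂ cos²(164° − 137°) = 0.03038 I₀ · cos²(27°) = 0.02412 I₀.
Ratio = 0.02412 / 0.01799 = 1.341.

I_new/I_old ≈ 1.34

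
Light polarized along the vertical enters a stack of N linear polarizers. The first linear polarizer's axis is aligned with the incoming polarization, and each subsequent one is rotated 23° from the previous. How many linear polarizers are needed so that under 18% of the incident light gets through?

N = 12

First polarizer is aligned with the polarization: full transmission.
Each further stage multiplies by cos²(23°) = 0.8473.
After N polarizers: T = 0.8473^(N−1). Require T < 0.18 ⇒ N−1 > ln(0.18)/ln(0.8473) = 10.35, so N−1 ≥ 11 and N = 12.
Check: N=12 gives T = 0.1616 < 0.18; N=11 gives T = 0.1908.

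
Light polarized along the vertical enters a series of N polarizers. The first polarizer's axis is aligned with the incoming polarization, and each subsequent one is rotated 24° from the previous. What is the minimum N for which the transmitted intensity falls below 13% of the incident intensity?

N = 13

First polarizer is aligned with the polarization: full transmission.
Each further stage multiplies by cos²(24°) = 0.8346.
After N polarizers: T = 0.8346^(N−1). Require T < 0.13 ⇒ N−1 > ln(0.13)/ln(0.8346) = 11.28, so N−1 ≥ 12 and N = 13.
Check: N=13 gives T = 0.1142 < 0.13; N=12 gives T = 0.1368.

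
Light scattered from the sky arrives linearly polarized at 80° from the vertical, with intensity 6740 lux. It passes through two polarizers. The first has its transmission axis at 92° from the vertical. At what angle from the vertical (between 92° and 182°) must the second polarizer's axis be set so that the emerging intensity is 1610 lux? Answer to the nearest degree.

θ ≈ 152°

By Malus's law, I₁ = I₀ cos²(92° − 80°) = I₀ cos²(12°) = 0.9568 I₀.
Target fraction: 1610 / 6740 lux = 0.2389 of I₀.
Need I₂/I₀ = 0.2389, so cos²(θ − 92°) = 0.2389 / 0.9568 = 0.2497.
θ − 92° = arccos(√0.2497) = 60.0°, giving θ ≈ 92 + 60.0 = 152.0°.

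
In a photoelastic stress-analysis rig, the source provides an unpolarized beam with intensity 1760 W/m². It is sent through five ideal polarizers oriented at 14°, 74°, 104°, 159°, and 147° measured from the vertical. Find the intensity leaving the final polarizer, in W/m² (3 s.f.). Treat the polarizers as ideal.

I ≈ 51.9 W/m²

Unpolarized light through the first polarizer → I₁ = 1760 W/m²/2 = 880 W/m², polarized at 14°.
I₂ = I₁ · cos²(60°) = 880 · 0.25 = 220 W/m².
I₃ = I₂ · cos²(30°) = 220 · 0.75 = 165 W/m².
I₄ = I₃ · cos²(55°) = 165 · 0.329 = 54.28 W/m².
I₅ = I₄ · cos²(12°) = 54.28 · 0.9568 = 51.94 W/m².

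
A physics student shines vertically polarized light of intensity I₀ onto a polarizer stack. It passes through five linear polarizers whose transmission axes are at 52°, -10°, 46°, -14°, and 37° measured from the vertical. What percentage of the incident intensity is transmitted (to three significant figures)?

≈ 0.259%

I₁ = I₀ cos²(52° − 0°) = I₀ cos²(52°) = 0.379 I₀.
I₂ = I₁ cos²(-10° − 52°) = 0.379 I₀ · cos²(62°) = 0.08354 I₀.
I₃ = I₂ cos²(46° + 10°) = 0.08354 I₀ · cos²(56°) = 0.02612 I₀.
I₄ = I₃ cos²(-14° − 46°) = 0.02612 I₀ · cos²(60°) = 0.006531 I₀.
I₅ = I₄ cos²(37° + 14°) = 0.006531 I₀ · cos²(51°) = 0.002586 I₀.
That is 0.2586% of the incident intensity.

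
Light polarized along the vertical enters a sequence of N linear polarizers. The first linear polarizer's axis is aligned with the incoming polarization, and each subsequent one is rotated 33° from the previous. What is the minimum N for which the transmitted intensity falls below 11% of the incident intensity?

First polarizer is aligned with the polarization: full transmission.
Each further stage multiplies by cos²(33°) = 0.7034.
After N polarizers: T = 0.7034^(N−1). Require T < 0.11 ⇒ N−1 > ln(0.11)/ln(0.7034) = 6.27, so N−1 ≥ 7 and N = 8.
Check: N=8 gives T = 0.08517 < 0.11; N=7 gives T = 0.1211.

N = 8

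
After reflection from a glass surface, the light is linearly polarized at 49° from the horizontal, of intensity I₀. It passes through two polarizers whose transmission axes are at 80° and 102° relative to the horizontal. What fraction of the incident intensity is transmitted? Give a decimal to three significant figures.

≈ 0.632 I₀

I₁ = I₀ cos²(80° − 49°) = I₀ cos²(31°) = 0.7347 I₀.
I₂ = I₁ cos²(102° − 80°) = 0.7347 I₀ · cos²(22°) = 0.6316 I₀.
Transmitted fraction = 0.6316.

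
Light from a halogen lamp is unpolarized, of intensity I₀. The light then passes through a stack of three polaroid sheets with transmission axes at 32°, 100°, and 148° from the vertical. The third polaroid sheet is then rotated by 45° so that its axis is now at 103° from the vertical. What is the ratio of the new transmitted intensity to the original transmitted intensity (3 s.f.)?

Before rotation:
Unpolarized light through the first polarizer → I₁ = ½ I₀, now polarized at 32°.
I₂ = I₁ cos²(100° − 32°) = 0.5 I₀ · cos²(68°) = 0.07017 I₀.
I₃ = I₂ cos²(148° − 100°) = 0.07017 I₀ · cos²(48°) = 0.03142 I₀.
After rotation:
Unpolarized light through the first polarizer → I₁ = ½ I₀, now polarized at 32°.
I₂ = I₁ cos²(100° − 32°) = 0.5 I₀ · cos²(68°) = 0.07017 I₀.
I₃ = I₂ cos²(103° − 100°) = 0.07017 I₀ · cos²(3°) = 0.06997 I₀.
Ratio = 0.06997 / 0.03142 = 2.227.

I_new/I_old ≈ 2.23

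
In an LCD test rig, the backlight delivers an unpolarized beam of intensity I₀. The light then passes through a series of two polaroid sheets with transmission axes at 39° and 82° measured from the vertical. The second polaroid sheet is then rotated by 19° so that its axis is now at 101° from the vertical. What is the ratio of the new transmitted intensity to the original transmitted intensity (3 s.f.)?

I_new/I_old ≈ 0.412

Before rotation:
Unpolarized light through the first polarizer → I₁ = ½ I₀, now polarized at 39°.
I₂ = I₁ cos²(82° − 39°) = 0.5 I₀ · cos²(43°) = 0.2674 I₀.
After rotation:
Unpolarized light through the first polarizer → I₁ = ½ I₀, now polarized at 39°.
I₂ = I₁ cos²(101° − 39°) = 0.5 I₀ · cos²(62°) = 0.1102 I₀.
Ratio = 0.1102 / 0.2674 = 0.4121.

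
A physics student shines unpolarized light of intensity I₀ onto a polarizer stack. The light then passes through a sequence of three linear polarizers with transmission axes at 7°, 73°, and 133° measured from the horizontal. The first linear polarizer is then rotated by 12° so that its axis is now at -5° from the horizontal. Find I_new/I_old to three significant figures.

I_new/I_old ≈ 0.261

Before rotation:
Unpolarized light through the first polarizer → I₁ = ½ I₀, now polarized at 7°.
I₂ = I₁ cos²(73° − 7°) = 0.5 I₀ · cos²(66°) = 0.08272 I₀.
I₃ = I₂ cos²(133° − 73°) = 0.08272 I₀ · cos²(60°) = 0.02068 I₀.
After rotation:
Unpolarized light through the first polarizer → I₁ = ½ I₀, now polarized at -5°.
I₂ = I₁ cos²(73° + 5°) = 0.5 I₀ · cos²(78°) = 0.02161 I₀.
I₃ = I₂ cos²(133° − 73°) = 0.02161 I₀ · cos²(60°) = 0.005403 I₀.
Ratio = 0.005403 / 0.02068 = 0.2613.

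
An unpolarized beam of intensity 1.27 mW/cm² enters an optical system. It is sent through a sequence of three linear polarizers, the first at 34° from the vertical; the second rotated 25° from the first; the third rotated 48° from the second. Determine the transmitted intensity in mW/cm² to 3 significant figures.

I ≈ 0.234 mW/cm²

Unpolarized light through the first polarizer → I₁ = 1.27 mW/cm²/2 = 0.635 mW/cm², polarized at 34°.
I₂ = I₁ · cos²(25°) = 0.635 · 0.8214 = 0.5216 mW/cm².
I₃ = I₂ · cos²(48°) = 0.5216 · 0.4477 = 0.2335 mW/cm².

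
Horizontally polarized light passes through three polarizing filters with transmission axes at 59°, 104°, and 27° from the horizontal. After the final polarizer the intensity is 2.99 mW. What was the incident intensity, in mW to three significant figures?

I₁ = I₀ cos²(59° − 0°) = I₀ cos²(59°) = 0.2653 I₀.
I₂ = I₁ cos²(104° − 59°) = 0.2653 I₀ · cos²(45°) = 0.1326 I₀.
I₃ = I₂ cos²(27° − 104°) = 0.1326 I₀ · cos²(77°) = 0.006712 I₀.
So 2.99 mW = 0.006712 I₀, giving I₀ = 2.99/0.006712 = 445.5 mW.

I₀ ≈ 445 mW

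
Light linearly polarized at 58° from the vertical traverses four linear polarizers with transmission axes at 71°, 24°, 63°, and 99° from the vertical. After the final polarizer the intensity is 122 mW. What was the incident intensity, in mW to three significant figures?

I₁ = I₀ cos²(71° − 58°) = I₀ cos²(13°) = 0.9494 I₀.
I₂ = I₁ cos²(24° − 71°) = 0.9494 I₀ · cos²(47°) = 0.4416 I₀.
I₃ = I₂ cos²(63° − 24°) = 0.4416 I₀ · cos²(39°) = 0.2667 I₀.
I₄ = I₃ cos²(99° − 63°) = 0.2667 I₀ · cos²(36°) = 0.1746 I₀.
So 122 mW = 0.1746 I₀, giving I₀ = 122/0.1746 = 698.9 mW.

I₀ ≈ 699 mW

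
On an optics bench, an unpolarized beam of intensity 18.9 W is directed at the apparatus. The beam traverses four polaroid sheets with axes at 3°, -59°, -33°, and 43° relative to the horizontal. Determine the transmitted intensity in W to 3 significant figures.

Unpolarized light through the first polarizer → I₁ = 18.9 W/2 = 9.45 W, polarized at 3°.
I₂ = I₁ · cos²(62°) = 9.45 · 0.2204 = 2.083 W.
I₃ = I₂ · cos²(26°) = 2.083 · 0.8078 = 1.683 W.
I₄ = I₃ · cos²(76°) = 1.683 · 0.05853 = 0.09847 W.

I ≈ 0.0985 W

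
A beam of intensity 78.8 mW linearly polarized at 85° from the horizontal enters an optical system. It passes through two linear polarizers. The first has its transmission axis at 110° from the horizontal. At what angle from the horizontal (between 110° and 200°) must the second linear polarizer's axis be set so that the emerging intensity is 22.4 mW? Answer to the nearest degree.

θ ≈ 164°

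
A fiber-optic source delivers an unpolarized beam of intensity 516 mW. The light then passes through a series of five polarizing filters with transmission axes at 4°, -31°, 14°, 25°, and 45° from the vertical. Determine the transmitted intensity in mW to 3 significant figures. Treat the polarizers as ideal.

Unpolarized light through the first polarizer → I₁ = 516 mW/2 = 258 mW, polarized at 4°.
I₂ = I₁ · cos²(35°) = 258 · 0.671 = 173.1 mW.
I₃ = I₂ · cos²(45°) = 173.1 · 0.5 = 86.56 mW.
I₄ = I₃ · cos²(11°) = 86.56 · 0.9636 = 83.41 mW.
I₅ = I₄ · cos²(20°) = 83.41 · 0.883 = 73.65 mW.

I ≈ 73.7 mW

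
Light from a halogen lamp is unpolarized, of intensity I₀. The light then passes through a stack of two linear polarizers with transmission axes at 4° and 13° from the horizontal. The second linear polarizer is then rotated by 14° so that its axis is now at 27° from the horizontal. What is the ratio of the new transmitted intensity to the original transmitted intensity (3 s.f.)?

I_new/I_old ≈ 0.869

Before rotation:
Unpolarized light through the first polarizer → I₁ = ½ I₀, now polarized at 4°.
I₂ = I₁ cos²(13° − 4°) = 0.5 I₀ · cos²(9°) = 0.4878 I₀.
After rotation:
Unpolarized light through the first polarizer → I₁ = ½ I₀, now polarized at 4°.
I₂ = I₁ cos²(27° − 4°) = 0.5 I₀ · cos²(23°) = 0.4237 I₀.
Ratio = 0.4237 / 0.4878 = 0.8686.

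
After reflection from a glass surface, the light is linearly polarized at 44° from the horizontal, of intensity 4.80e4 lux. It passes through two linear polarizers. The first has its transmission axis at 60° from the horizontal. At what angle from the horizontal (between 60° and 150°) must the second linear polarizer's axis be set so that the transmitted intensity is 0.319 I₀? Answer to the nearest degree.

θ ≈ 114°

I₁ = I₀ cos²(60° − 44°) = I₀ cos²(16°) = 0.924 I₀.
Need I₂/I₀ = 0.319, so cos²(θ − 60°) = 0.319 / 0.924 = 0.3452.
θ − 60° = arccos(√0.3452) = 54.0°, giving θ ≈ 60 + 54.0 = 114.0°.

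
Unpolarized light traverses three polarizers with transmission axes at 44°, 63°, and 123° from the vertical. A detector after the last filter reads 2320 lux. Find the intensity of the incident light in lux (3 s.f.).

Unpolarized light through the first polarizer → I₁ = ½ I₀, now polarized at 44°.
I₂ = I₁ cos²(63° − 44°) = 0.5 I₀ · cos²(19°) = 0.447 I₀.
I₃ = I₂ cos²(123° − 63°) = 0.447 I₀ · cos²(60°) = 0.1118 I₀.
So 2320 lux = 0.1118 I₀, giving I₀ = 2320/0.1118 = 2.076e+04 lux.

I₀ ≈ 2.08e4 lux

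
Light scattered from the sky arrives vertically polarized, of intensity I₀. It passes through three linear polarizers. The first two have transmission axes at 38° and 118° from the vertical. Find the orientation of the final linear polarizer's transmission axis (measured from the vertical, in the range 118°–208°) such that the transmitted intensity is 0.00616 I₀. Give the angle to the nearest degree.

θ ≈ 173°

I₁ = I₀ cos²(38° − 0°) = I₀ cos²(38°) = 0.621 I₀.
I₂ = I₁ cos²(118° − 38°) = 0.621 I₀ · cos²(80°) = 0.01872 I₀.
Need I₃/I₀ = 0.00616, so cos²(θ − 118°) = 0.00616 / 0.01872 = 0.329.
θ − 118° = arccos(√0.329) = 55.0°, giving θ ≈ 118 + 55.0 = 173.0°.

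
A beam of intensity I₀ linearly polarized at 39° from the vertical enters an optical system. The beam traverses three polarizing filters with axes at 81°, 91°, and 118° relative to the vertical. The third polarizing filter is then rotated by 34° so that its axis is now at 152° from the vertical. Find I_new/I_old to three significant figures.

Before rotation:
By Malus's law, I₁ = I₀ cos²(81° − 39°) = I₀ cos²(42°) = 0.5523 I₀.
I₂ = I₁ cos²(91° − 81°) = 0.5523 I₀ · cos²(10°) = 0.5356 I₀.
I₃ = I₂ cos²(118° − 91°) = 0.5356 I₀ · cos²(27°) = 0.4252 I₀.
After rotation:
I₁ = I₀ cos²(81° − 39°) = I₀ cos²(42°) = 0.5523 I₀.
I₂ = I₁ cos²(91° − 81°) = 0.5523 I₀ · cos²(10°) = 0.5356 I₀.
I₃ = I₂ cos²(152° − 91°) = 0.5356 I₀ · cos²(61°) = 0.1259 I₀.
Ratio = 0.1259 / 0.4252 = 0.2961.

I_new/I_old ≈ 0.296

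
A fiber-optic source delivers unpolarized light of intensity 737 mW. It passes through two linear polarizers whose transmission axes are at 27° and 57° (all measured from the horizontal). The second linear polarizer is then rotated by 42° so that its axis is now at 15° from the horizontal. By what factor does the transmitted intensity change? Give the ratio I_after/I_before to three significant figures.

I_new/I_old ≈ 1.28

Before rotation:
Unpolarized light through the first polarizer → I₁ = ½ I₀, now polarized at 27°.
I₂ = I₁ cos²(57° − 27°) = 0.5 I₀ · cos²(30°) = 0.375 I₀.
After rotation:
Unpolarized light through the first polarizer → I₁ = ½ I₀, now polarized at 27°.
I₂ = I₁ cos²(15° − 27°) = 0.5 I₀ · cos²(12°) = 0.4784 I₀.
Ratio = 0.4784 / 0.375 = 1.276.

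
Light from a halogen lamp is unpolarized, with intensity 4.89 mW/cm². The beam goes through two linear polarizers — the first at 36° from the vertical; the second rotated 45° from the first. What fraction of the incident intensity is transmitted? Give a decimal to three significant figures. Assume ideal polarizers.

Unpolarized light through the first polarizer → I₁ = 4.89 mW/cm²/2 = 2.445 mW/cm², polarized at 36°.
I₂ = I₁ · cos²(45°) = 2.445 · 0.5 = 1.223 mW/cm².
Transmitted fraction = 0.25.

I/I₀ ≈ 0.250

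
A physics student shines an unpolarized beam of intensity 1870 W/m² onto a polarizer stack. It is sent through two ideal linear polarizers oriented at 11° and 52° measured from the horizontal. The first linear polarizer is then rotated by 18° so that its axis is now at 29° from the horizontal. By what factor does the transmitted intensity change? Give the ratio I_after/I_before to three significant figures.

I_new/I_old ≈ 1.49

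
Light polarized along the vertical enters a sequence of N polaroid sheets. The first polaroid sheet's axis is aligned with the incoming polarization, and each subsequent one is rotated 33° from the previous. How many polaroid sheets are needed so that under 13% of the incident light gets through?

First polarizer is aligned with the polarization: full transmission.
Each further stage multiplies by cos²(33°) = 0.7034.
After N polarizers: T = 0.7034^(N−1). Require T < 0.13 ⇒ N−1 > ln(0.13)/ln(0.7034) = 5.80, so N−1 ≥ 6 and N = 7.
Check: N=7 gives T = 0.1211 < 0.13; N=6 gives T = 0.1722.

N = 7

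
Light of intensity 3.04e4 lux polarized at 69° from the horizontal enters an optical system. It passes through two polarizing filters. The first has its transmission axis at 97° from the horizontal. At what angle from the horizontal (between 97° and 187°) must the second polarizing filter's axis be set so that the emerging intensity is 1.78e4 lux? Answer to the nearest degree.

θ ≈ 127°

I₁ = I₀ cos²(97° − 69°) = I₀ cos²(28°) = 0.7796 I₀.
Target fraction: 1.78e4 / 3.04e4 lux = 0.5855 of I₀.
Need I₂/I₀ = 0.5855, so cos²(θ − 97°) = 0.5855 / 0.7796 = 0.7511.
θ − 97° = arccos(√0.7511) = 29.9°, giving θ ≈ 97 + 29.9 = 126.9°.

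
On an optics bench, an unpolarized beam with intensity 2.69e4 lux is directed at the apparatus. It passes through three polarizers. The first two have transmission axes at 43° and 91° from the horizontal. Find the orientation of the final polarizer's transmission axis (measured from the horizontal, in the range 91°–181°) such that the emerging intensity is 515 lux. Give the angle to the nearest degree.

θ ≈ 164°

Unpolarized light through the first polarizer → I₁ = ½ I₀, now polarized at 43°.
I₂ = I₁ cos²(91° − 43°) = 0.5 I₀ · cos²(48°) = 0.2239 I₀.
Target fraction: 515 / 2.69e4 lux = 0.01914 of I₀.
Need I₃/I₀ = 0.01914, so cos²(θ − 91°) = 0.01914 / 0.2239 = 0.08552.
θ − 91° = arccos(√0.08552) = 73.0°, giving θ ≈ 91 + 73.0 = 164.0°.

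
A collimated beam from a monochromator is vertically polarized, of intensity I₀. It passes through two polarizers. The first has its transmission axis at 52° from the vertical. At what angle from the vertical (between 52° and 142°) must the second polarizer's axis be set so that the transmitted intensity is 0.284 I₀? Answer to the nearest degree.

θ ≈ 82°

By Malus's law, I₁ = I₀ cos²(52° − 0°) = I₀ cos²(52°) = 0.379 I₀.
Need I₂/I₀ = 0.284, so cos²(θ − 52°) = 0.284 / 0.379 = 0.7493.
θ − 52° = arccos(√0.7493) = 30.0°, giving θ ≈ 52 + 30.0 = 82.0°.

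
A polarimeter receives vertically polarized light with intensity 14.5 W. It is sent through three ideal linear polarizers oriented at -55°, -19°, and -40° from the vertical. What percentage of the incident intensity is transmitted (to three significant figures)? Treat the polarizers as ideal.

≈ 18.8%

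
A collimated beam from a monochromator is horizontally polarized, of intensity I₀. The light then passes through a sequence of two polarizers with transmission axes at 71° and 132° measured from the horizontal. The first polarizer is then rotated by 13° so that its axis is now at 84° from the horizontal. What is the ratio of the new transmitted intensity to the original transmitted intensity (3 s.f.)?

I_new/I_old ≈ 0.196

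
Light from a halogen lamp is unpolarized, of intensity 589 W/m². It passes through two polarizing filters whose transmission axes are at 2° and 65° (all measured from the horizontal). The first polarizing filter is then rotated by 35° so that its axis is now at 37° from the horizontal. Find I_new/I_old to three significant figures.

I_new/I_old ≈ 3.78

Before rotation:
Unpolarized light through the first polarizer → I₁ = ½ I₀, now polarized at 2°.
I₂ = I₁ cos²(65° − 2°) = 0.5 I₀ · cos²(63°) = 0.1031 I₀.
After rotation:
Unpolarized light through the first polarizer → I₁ = ½ I₀, now polarized at 37°.
I₂ = I₁ cos²(65° − 37°) = 0.5 I₀ · cos²(28°) = 0.3898 I₀.
Ratio = 0.3898 / 0.1031 = 3.782.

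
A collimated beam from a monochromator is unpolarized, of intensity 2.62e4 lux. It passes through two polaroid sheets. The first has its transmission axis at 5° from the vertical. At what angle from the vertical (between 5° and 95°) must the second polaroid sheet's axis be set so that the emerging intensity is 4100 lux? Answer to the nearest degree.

Unpolarized light through the first polarizer → I₁ = ½ I₀, now polarized at 5°.
Target fraction: 4100 / 2.62e4 lux = 0.1565 of I₀.
Need I₂/I₀ = 0.1565, so cos²(θ − 5°) = 0.1565 / 0.5 = 0.313.
θ − 5° = arccos(√0.313) = 56.0°, giving θ ≈ 5 + 56.0 = 61.0°.

θ ≈ 61°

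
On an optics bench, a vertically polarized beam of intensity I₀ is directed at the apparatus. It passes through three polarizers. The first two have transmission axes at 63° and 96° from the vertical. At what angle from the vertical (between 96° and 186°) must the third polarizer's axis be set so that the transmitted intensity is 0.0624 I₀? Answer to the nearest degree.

θ ≈ 145°

I₁ = I₀ cos²(63° − 0°) = I₀ cos²(63°) = 0.2061 I₀.
I₂ = I₁ cos²(96° − 63°) = 0.2061 I₀ · cos²(33°) = 0.145 I₀.
Need I₃/I₀ = 0.0624, so cos²(θ − 96°) = 0.0624 / 0.145 = 0.4304.
θ − 96° = arccos(√0.4304) = 49.0°, giving θ ≈ 96 + 49.0 = 145.0°.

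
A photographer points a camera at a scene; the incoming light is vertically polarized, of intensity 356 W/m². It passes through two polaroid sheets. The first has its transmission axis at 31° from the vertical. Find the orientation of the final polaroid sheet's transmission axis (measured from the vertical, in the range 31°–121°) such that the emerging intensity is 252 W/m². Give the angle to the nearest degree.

θ ≈ 42°

I₁ = I₀ cos²(31° − 0°) = I₀ cos²(31°) = 0.7347 I₀.
Target fraction: 252 / 356 W/m² = 0.7079 of I₀.
Need I₂/I₀ = 0.7079, so cos²(θ − 31°) = 0.7079 / 0.7347 = 0.9634.
θ − 31° = arccos(√0.9634) = 11.0°, giving θ ≈ 31 + 11.0 = 42.0°.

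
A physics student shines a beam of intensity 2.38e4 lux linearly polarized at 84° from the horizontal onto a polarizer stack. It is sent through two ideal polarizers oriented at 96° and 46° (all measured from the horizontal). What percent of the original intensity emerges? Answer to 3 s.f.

By Malus's law, I₁ = 2.38e4 lux · cos²(12°) = 2.277e+04 lux.
I₂ = I₁ · cos²(50°) = 2.277e+04 · 0.4132 = 9409 lux.
That is 39.53% of the incident intensity.

≈ 39.5%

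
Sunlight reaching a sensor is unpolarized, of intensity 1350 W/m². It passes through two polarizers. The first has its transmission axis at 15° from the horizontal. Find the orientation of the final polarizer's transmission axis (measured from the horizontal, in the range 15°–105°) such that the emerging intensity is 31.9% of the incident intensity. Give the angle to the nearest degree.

Unpolarized light through the first polarizer → I₁ = ½ I₀, now polarized at 15°.
Need I₂/I₀ = 0.319, so cos²(θ − 15°) = 0.319 / 0.5 = 0.638.
θ − 15° = arccos(√0.638) = 37.0°, giving θ ≈ 15 + 37.0 = 52.0°.

θ ≈ 52°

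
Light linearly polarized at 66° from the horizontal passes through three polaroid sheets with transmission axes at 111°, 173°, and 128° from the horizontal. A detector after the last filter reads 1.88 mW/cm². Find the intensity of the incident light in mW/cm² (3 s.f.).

I₀ ≈ 34.1 mW/cm²

By Malus's law, I₁ = I₀ cos²(111° − 66°) = I₀ cos²(45°) = 0.5 I₀.
I₂ = I₁ cos²(173° − 111°) = 0.5 I₀ · cos²(62°) = 0.1102 I₀.
I₃ = I₂ cos²(128° − 173°) = 0.1102 I₀ · cos²(45°) = 0.0551 I₀.
So 1.88 mW/cm² = 0.0551 I₀, giving I₀ = 1.88/0.0551 = 34.12 mW/cm².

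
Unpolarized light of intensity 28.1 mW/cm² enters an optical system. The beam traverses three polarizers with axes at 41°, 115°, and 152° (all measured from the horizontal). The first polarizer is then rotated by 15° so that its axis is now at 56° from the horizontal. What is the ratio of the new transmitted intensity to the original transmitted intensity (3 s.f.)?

I_new/I_old ≈ 3.49

Before rotation:
Unpolarized light through the first polarizer → I₁ = ½ I₀, now polarized at 41°.
I₂ = I₁ cos²(115° − 41°) = 0.5 I₀ · cos²(74°) = 0.03799 I₀.
I₃ = I₂ cos²(152° − 115°) = 0.03799 I₀ · cos²(37°) = 0.02423 I₀.
After rotation:
Unpolarized light through the first polarizer → I₁ = ½ I₀, now polarized at 56°.
I₂ = I₁ cos²(115° − 56°) = 0.5 I₀ · cos²(59°) = 0.1326 I₀.
I₃ = I₂ cos²(152° − 115°) = 0.1326 I₀ · cos²(37°) = 0.0846 I₀.
Ratio = 0.0846 / 0.02423 = 3.491.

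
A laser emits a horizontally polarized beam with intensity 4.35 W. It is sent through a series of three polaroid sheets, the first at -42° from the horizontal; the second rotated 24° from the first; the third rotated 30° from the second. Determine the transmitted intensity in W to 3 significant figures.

By Malus's law, I₁ = 4.35 W · cos²(42°) = 2.402 W.
I₂ = I₁ · cos²(24°) = 2.402 · 0.8346 = 2.005 W.
I₃ = I₂ · cos²(30°) = 2.005 · 0.75 = 1.504 W.

I ≈ 1.50 W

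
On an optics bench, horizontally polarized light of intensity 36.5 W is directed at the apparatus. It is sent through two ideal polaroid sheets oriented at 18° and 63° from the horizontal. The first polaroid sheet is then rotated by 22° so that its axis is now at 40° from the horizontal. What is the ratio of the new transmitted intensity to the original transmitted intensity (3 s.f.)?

Before rotation:
I₁ = I₀ cos²(18° − 0°) = I₀ cos²(18°) = 0.9045 I₀.
I₂ = I₁ cos²(63° − 18°) = 0.9045 I₀ · cos²(45°) = 0.4523 I₀.
After rotation:
I₁ = I₀ cos²(40° − 0°) = I₀ cos²(40°) = 0.5868 I₀.
I₂ = I₁ cos²(63° − 40°) = 0.5868 I₀ · cos²(23°) = 0.4972 I₀.
Ratio = 0.4972 / 0.4523 = 1.099.

I_new/I_old ≈ 1.10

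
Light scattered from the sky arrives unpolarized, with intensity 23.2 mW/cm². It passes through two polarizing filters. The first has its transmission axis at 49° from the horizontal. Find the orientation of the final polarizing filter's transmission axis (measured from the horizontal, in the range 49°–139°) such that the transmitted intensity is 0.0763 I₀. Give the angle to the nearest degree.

Unpolarized light through the first polarizer → I₁ = ½ I₀, now polarized at 49°.
Need I₂/I₀ = 0.0763, so cos²(θ − 49°) = 0.0763 / 0.5 = 0.1526.
θ − 49° = arccos(√0.1526) = 67.0°, giving θ ≈ 49 + 67.0 = 116.0°.

θ ≈ 116°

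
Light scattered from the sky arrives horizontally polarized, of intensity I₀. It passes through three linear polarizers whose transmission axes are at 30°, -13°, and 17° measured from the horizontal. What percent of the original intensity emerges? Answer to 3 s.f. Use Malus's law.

≈ 30.1%

By Malus's law, I₁ = I₀ cos²(30° − 0°) = I₀ cos²(30°) = 0.75 I₀.
I₂ = I₁ cos²(-13° − 30°) = 0.75 I₀ · cos²(43°) = 0.4012 I₀.
I₃ = I₂ cos²(17° + 13°) = 0.4012 I₀ · cos²(30°) = 0.3009 I₀.
That is 30.09% of the incident intensity.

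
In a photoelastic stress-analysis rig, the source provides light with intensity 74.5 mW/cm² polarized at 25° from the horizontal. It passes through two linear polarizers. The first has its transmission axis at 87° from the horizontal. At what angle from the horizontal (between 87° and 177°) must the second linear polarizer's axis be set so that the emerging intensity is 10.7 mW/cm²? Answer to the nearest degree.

θ ≈ 123°

By Malus's law, I₁ = I₀ cos²(87° − 25°) = I₀ cos²(62°) = 0.2204 I₀.
Target fraction: 10.7 / 74.5 mW/cm² = 0.1436 of I₀.
Need I₂/I₀ = 0.1436, so cos²(θ − 87°) = 0.1436 / 0.2204 = 0.6516.
θ − 87° = arccos(√0.6516) = 36.2°, giving θ ≈ 87 + 36.2 = 123.2°.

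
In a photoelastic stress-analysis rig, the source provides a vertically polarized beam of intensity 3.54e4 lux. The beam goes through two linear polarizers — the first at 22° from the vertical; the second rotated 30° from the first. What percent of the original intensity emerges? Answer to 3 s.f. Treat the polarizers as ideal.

I₁ = 3.54e4 lux · cos²(22°) = 3.043e+04 lux.
I₂ = I₁ · cos²(30°) = 3.043e+04 · 0.75 = 2.282e+04 lux.
That is 64.48% of the incident intensity.

≈ 64.5%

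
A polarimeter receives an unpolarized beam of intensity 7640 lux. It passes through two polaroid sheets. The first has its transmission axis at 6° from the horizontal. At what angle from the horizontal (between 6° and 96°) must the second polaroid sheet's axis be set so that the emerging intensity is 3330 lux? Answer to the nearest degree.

θ ≈ 27°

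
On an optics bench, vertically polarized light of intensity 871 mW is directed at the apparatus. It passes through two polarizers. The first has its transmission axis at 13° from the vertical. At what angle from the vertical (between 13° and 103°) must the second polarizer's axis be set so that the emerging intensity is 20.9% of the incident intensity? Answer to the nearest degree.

θ ≈ 75°

By Malus's law, I₁ = I₀ cos²(13° − 0°) = I₀ cos²(13°) = 0.9494 I₀.
Need I₂/I₀ = 0.209, so cos²(θ − 13°) = 0.209 / 0.9494 = 0.2201.
θ − 13° = arccos(√0.2201) = 62.0°, giving θ ≈ 13 + 62.0 = 75.0°.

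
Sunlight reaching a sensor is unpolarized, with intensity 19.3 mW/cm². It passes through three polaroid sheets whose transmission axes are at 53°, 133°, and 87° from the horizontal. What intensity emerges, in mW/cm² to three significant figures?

Unpolarized light through the first polarizer → I₁ = 19.3 mW/cm²/2 = 9.65 mW/cm², polarized at 53°.
I₂ = I₁ · cos²(80°) = 9.65 · 0.03015 = 0.291 mW/cm².
I₃ = I₂ · cos²(46°) = 0.291 · 0.4826 = 0.1404 mW/cm².

I ≈ 0.140 mW/cm²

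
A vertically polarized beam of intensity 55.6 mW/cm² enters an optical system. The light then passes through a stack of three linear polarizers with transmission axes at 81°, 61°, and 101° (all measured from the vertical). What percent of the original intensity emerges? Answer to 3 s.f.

≈ 1.27%

I₁ = 55.6 mW/cm² · cos²(81°) = 1.361 mW/cm².
I₂ = I₁ · cos²(20°) = 1.361 · 0.883 = 1.201 mW/cm².
I₃ = I₂ · cos²(40°) = 1.201 · 0.5868 = 0.705 mW/cm².
That is 1.268% of the incident intensity.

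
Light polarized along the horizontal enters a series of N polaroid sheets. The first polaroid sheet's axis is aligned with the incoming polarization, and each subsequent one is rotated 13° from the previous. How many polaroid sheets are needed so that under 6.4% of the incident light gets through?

First polarizer is aligned with the polarization: full transmission.
Each further stage multiplies by cos²(13°) = 0.9494.
After N polarizers: T = 0.9494^(N−1). Require T < 0.064 ⇒ N−1 > ln(0.064)/ln(0.9494) = 52.94, so N−1 ≥ 53 and N = 54.
Check: N=54 gives T = 0.06379 < 0.064; N=53 gives T = 0.06719.

N = 54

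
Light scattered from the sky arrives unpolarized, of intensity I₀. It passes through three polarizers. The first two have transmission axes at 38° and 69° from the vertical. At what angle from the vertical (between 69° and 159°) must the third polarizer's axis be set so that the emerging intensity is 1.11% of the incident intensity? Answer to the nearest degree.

Unpolarized light through the first polarizer → I₁ = ½ I₀, now polarized at 38°.
I₂ = I₁ cos²(69° − 38°) = 0.5 I₀ · cos²(31°) = 0.3674 I₀.
Need I₃/I₀ = 0.0111, so cos²(θ − 69°) = 0.0111 / 0.3674 = 0.03021.
θ − 69° = arccos(√0.03021) = 80.0°, giving θ ≈ 69 + 80.0 = 149.0°.

θ ≈ 149°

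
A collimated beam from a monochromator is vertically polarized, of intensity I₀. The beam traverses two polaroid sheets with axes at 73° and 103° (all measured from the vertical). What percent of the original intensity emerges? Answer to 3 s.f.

By Malus's law, I₁ = I₀ cos²(73° − 0°) = I₀ cos²(73°) = 0.08548 I₀.
I₂ = I₁ cos²(103° − 73°) = 0.08548 I₀ · cos²(30°) = 0.06411 I₀.
That is 6.411% of the incident intensity.

≈ 6.41%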